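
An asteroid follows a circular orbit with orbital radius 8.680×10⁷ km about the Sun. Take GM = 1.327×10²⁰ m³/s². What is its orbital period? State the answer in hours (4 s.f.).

r = 8.680×10⁷ km = 8.680×10¹⁰ m.
Kepler's third law: T = 2π√(r³/μ) = 2π√((8.680×10¹⁰)³ / 1.327×10²⁰).
r³/μ = 4.928×10¹² s², so T = 2π × 2.220×10⁶ = 1.395×10⁷ s.
Converting: 1.395×10⁷ s ÷ 3600 = 3875 hours.

T ≈ 3875 hours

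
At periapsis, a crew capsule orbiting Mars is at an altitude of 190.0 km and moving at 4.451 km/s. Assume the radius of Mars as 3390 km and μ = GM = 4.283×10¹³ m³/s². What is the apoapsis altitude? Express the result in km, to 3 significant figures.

r_p = 3390 + 190.0 = 3580.0 km = 3.580×10⁶ m.
Specific energy ε = v²/2 − μ/r = -2.058×10⁶ J/kg, so a = −μ/(2ε) = 1.041×10⁷ m.
The apsides satisfy r_p + r_a = 2a, so the apoapsis radius is 2a − r_p = 1.723×10⁷ m = 17232 km.
Apoapsis altitude = 17232 − 3390 = 13842 km.

apoapsis altitude ≈ 13800 km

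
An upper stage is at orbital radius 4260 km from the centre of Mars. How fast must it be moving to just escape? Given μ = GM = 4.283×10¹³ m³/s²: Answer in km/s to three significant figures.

v_esc ≈ 4.48 km/s

r = 4260 km = 4.260×10⁶ m.
Escape speed v_esc = √(2μ/r) = √(2 × 4.283×10¹³ / 4.260×10⁶) = √(2.011×10⁷) = 4484 m/s.
= 4.484 km/s.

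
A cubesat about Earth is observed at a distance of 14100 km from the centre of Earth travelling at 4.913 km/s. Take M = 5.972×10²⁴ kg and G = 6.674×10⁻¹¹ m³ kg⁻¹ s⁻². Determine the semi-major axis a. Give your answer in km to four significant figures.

μ = GM = 6.674×10⁻¹¹ × 5.972×10²⁴ = 3.986×10¹⁴ m³/s².
r = 1.410×10⁷ m.
Specific orbital energy ε = v²/2 − μ/r = (4913)²/2 − 3.986×10¹⁴/1.410×10⁷ = -1.620×10⁷ J/kg.
Since ε = −μ/(2a), a = −μ/(2ε) = 1.230×10⁷ m = 12303 km.

a ≈ 12300 km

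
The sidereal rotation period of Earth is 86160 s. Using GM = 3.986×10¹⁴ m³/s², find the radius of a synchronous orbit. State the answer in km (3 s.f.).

r_sync ≈ 42200 km

A synchronous orbit has period T, so by Kepler's third law a = (μT²/4π²)^(1/3).
μT²/4π² = 3.986×10¹⁴ × (8.616×10⁴)² / 39.48 = 7.495×10²² m³.
a = 4.216×10⁷ m = 42163 km.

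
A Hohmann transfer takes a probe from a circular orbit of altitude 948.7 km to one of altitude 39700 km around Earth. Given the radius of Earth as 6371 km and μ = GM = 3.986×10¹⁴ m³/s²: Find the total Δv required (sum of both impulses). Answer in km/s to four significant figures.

Δv_total ≈ 3.716 km/s

r₁ = 6371 + 948.7 = 7319.7 km = 7.3197×10⁶ m.
r₂ = 6371 + 39700 = 46071 km = 4.6071×10⁷ m.
Transfer ellipse a_t = (r₁ + r₂)/2 = 2.670×10⁷ m.
At r₁: circular v_c1 = √(μ/r₁) = 7379 m/s; transfer-perigee v_p = √[μ(2/r₁ − 1/a_t)] = 9694 m/s.
Δv₁ = v_p − v_c1 = 2315 m/s.
At r₂: circular v_c2 = √(μ/r₂) = 2941 m/s; transfer-apogee v_a = √[μ(2/r₂ − 1/a_t)] = 1540 m/s.
Δv₂ = v_c2 − v_a = 1401 m/s.
Total Δv = Δv₁ + Δv₂ = 3716 m/s = 3.716 km/s.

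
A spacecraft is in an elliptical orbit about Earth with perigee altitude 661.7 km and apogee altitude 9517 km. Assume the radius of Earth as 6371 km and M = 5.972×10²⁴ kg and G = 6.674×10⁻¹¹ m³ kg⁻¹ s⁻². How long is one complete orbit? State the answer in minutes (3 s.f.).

T ≈ 204 minutes

μ = GM = 6.674×10⁻¹¹ × 5.972×10²⁴ = 3.986×10¹⁴ m³/s².
r_p = 6371 + 661.7 = 7032.7 km = 7.0327×10⁶ m.
r_a = 6371 + 9517 = 15888 km = 1.5888×10⁷ m.
Semi-major axis a = (r_p + r_a)/2 = (7032.7 + 15888)/2 = 11460 km = 1.146×10⁷ m.
By Kepler's third law T = 2π√(a³/μ) = 2π × 1.943×10³ = 1.221×10⁴ s.
= 203.5 minutes.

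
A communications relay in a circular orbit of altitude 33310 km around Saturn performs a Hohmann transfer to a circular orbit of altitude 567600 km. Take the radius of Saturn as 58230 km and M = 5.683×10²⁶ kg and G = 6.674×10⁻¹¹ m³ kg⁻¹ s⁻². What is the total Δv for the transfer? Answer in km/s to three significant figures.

μ = GM = 6.674×10⁻¹¹ × 5.683×10²⁶ = 3.793×10¹⁶ m³/s².
r₁ = 58230 + 33310 = 91540 km = 9.1540×10⁷ m.
r₂ = 58230 + 567600 = 625830 km = 6.2583×10⁸ m.
Transfer ellipse a_t = (r₁ + r₂)/2 = 3.587×10⁸ m.
At r₁: circular v_c1 = √(μ/r₁) = 20360 m/s; transfer-perikrone v_p = √[μ(2/r₁ − 1/a_t)] = 26890 m/s.
Δv₁ = v_p − v_c1 = 6532 m/s.
At r₂: circular v_c2 = √(μ/r₂) = 7785 m/s; transfer-apokrone v_a = √[μ(2/r₂ − 1/a_t)] = 3933 m/s.
Δv₂ = v_c2 − v_a = 3852 m/s.
Total Δv = Δv₁ + Δv₂ = 10380 m/s = 10.38 km/s.

Δv_total ≈ 10.4 km/s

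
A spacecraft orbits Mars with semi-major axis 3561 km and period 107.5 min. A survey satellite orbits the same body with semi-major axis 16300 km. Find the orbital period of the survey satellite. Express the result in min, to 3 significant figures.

Kepler's third law: T² ∝ a³, so T₂ = T₁ (a₂/a₁)^(3/2).
a₂/a₁ = 4.577, (a₂/a₁)^(3/2) = 9.793.
T₂ = 107.5 × 9.793 = 1053 min.

T₂ ≈ 1050 min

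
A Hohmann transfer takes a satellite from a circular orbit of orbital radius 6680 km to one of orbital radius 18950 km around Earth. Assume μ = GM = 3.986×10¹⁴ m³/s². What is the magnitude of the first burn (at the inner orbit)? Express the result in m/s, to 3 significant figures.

r₁ = 6680 km = 6.680×10⁶ m.
r₂ = 18950 km = 1.895×10⁷ m.
Transfer ellipse a_t = (r₁ + r₂)/2 = 1.282×10⁷ m.
At r₁: circular v_c1 = √(μ/r₁) = 7725 m/s; transfer-perigee v_p = √[μ(2/r₁ − 1/a_t)] = 9393 m/s.
Δv₁ = v_p − v_c1 = 1669 m/s.

Δv ≈ 1670 m/s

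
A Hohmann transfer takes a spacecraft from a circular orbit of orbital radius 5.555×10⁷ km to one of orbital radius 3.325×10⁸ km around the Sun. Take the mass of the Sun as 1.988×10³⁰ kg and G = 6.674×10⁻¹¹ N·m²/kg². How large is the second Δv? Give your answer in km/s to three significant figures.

μ = GM = 6.674×10⁻¹¹ × 1.988×10³⁰ = 1.327×10²⁰ m³/s².
r₁ = 5.555×10⁷ km = 5.555×10¹⁰ m.
r₂ = 3.325×10⁸ km = 3.325×10¹¹ m.
Transfer ellipse a_t = (r₁ + r₂)/2 = 1.940×10¹¹ m.
At r₁: circular v_c1 = √(μ/r₁) = 48870 m/s; transfer-perihelion v_p = √[μ(2/r₁ − 1/a_t)] = 63980 m/s.
At r₂: circular v_c2 = √(μ/r₂) = 19980 m/s; transfer-aphelion v_a = √[μ(2/r₂ − 1/a_t)] = 10690 m/s.
Δv₂ = v_c2 − v_a = 9287 m/s.
= 9.287 km/s.

Δv ≈ 9.29 km/s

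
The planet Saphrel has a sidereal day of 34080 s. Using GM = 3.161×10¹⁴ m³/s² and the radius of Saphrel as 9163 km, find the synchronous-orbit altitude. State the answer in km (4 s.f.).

A synchronous orbit has period T, so by Kepler's third law a = (μT²/4π²)^(1/3).
μT²/4π² = 3.161×10¹⁴ × (3.408×10⁴)² / 39.48 = 9.300×10²¹ m³.
a = 2.103×10⁷ m = 21029 km.
Altitude h = a − R = 21029 − 9163 = 11866 km.

h_sync ≈ 11870 km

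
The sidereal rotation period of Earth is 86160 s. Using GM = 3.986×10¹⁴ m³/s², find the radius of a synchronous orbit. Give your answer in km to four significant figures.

r_sync ≈ 42160 km

A synchronous orbit has period T, so by Kepler's third law a = (μT²/4π²)^(1/3).
μT²/4π² = 3.986×10¹⁴ × (8.616×10⁴)² / 39.48 = 7.495×10²² m³.
a = 4.216×10⁷ m = 42163 km.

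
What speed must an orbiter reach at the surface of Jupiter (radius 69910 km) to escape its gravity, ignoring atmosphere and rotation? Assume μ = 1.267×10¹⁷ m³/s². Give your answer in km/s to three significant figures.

v_esc ≈ 60.2 km/s

r = R = 6.991×10⁷ m.
Escape speed v_esc = √(2μ/r) = √(2 × 1.267×10¹⁷ / 6.991×10⁷) = √(3.625×10⁹) = 60210 m/s.
= 60.21 km/s.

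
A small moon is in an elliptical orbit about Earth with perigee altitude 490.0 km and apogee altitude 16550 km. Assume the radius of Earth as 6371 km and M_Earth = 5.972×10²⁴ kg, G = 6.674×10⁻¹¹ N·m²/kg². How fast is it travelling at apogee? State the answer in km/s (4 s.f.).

v ≈ 2.831 km/s

μ = GM = 6.674×10⁻¹¹ × 5.972×10²⁴ = 3.986×10¹⁴ m³/s².
r_p = 6371 + 490.0 = 6861.0 km = 6.8610×10⁶ m.
r_a = 6371 + 16550 = 22921 km = 2.2921×10⁷ m.
Semi-major axis a = (r_p + r_a)/2 = 14891 km = 1.489×10⁷ m.
Vis-viva: v² = μ(2/r − 1/a) = 3.986×10¹⁴ × (8.726×10⁻⁸ − 6.715×10⁻⁸) = 8.012×10⁶ m²/s².
v = 2831 m/s = 2.831 km/s.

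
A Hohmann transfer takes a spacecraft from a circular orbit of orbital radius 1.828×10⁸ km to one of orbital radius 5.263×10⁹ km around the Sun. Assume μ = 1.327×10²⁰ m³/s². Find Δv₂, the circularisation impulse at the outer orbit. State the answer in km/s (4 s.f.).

Δv ≈ 3.720 km/s

r₁ = 1.828×10⁸ km = 1.828×10¹¹ m.
r₂ = 5.263×10⁹ km = 5.263×10¹² m.
Transfer ellipse a_t = (r₁ + r₂)/2 = 2.723×10¹² m.
At r₁: circular v_c1 = √(μ/r₁) = 26940 m/s; transfer-perihelion v_p = √[μ(2/r₁ − 1/a_t)] = 37460 m/s.
At r₂: circular v_c2 = √(μ/r₂) = 5021 m/s; transfer-aphelion v_a = √[μ(2/r₂ − 1/a_t)] = 1301 m/s.
Δv₂ = v_c2 − v_a = 3720 m/s.
= 3.720 km/s.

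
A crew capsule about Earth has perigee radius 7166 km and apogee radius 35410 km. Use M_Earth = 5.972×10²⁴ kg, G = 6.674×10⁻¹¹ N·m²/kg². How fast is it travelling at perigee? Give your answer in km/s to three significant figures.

μ = GM = 6.674×10⁻¹¹ × 5.972×10²⁴ = 3.986×10¹⁴ m³/s².
Semi-major axis a = (r_p + r_a)/2 = 21288 km = 2.129×10⁷ m.
Vis-viva: v² = μ(2/r − 1/a) = 3.986×10¹⁴ × (2.791×10⁻⁷ − 4.697×10⁻⁸) = 9.252×10⁷ m²/s².
v = 9619 m/s = 9.619 km/s.

v ≈ 9.62 km/s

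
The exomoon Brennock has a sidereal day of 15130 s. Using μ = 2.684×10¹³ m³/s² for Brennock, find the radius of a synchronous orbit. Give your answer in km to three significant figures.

r_sync ≈ 5380 km

A synchronous orbit has period T, so by Kepler's third law a = (μT²/4π²)^(1/3).
μT²/4π² = 2.684×10¹³ × (1.513×10⁴)² / 39.48 = 1.556×10²⁰ m³.
a = 5.379×10⁶ m = 5379.0 km.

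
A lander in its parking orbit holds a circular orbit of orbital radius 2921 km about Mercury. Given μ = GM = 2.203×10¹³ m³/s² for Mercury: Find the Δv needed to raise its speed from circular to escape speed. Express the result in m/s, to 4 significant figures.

r = 2921 km = 2.921×10⁶ m.
Circular speed v_c = √(μ/r) = 2746 m/s.
Escape speed v_esc = √(2μ/r) = √2 × v_c = 3884 m/s.
Δv = v_esc − v_c = 1138 m/s.

Δv ≈ 1138 m/s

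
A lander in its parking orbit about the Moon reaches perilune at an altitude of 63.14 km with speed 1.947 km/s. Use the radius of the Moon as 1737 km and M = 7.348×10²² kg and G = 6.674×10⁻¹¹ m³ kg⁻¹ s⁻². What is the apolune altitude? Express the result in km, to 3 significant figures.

μ = GM = 6.674×10⁻¹¹ × 7.348×10²² = 4.904×10¹² m³/s².
r_p = 1737 + 63.14 = 1800.1 km = 1.800×10⁶ m.
Specific energy ε = v²/2 − μ/r = -8.289×10⁵ J/kg, so a = −μ/(2ε) = 2.958×10⁶ m.
The apsides satisfy r_p + r_a = 2a, so the apolune radius is 2a − r_p = 4.116×10⁶ m = 4116.5 km.
Apolune altitude = 4116.5 − 1737 = 2379.5 km.

apolune altitude ≈ 2380 km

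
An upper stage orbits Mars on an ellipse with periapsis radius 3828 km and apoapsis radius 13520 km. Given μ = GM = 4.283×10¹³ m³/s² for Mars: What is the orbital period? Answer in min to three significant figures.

Semi-major axis a = (r_p + r_a)/2 = (3828.0 + 13520)/2 = 8674.0 km = 8.674×10⁶ m.
By Kepler's third law T = 2π√(a³/μ) = 2π × 3.904×10³ = 2.453×10⁴ s.
= 408.8 min.

T ≈ 409 min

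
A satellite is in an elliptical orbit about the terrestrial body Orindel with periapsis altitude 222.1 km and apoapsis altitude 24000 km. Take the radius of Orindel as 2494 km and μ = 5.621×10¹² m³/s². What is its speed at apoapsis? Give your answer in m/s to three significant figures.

r_p = 2494 + 222.1 = 2716.1 km = 2.7161×10⁶ m.
r_a = 2494 + 24000 = 26494 km = 2.6494×10⁷ m.
Semi-major axis a = (r_p + r_a)/2 = 14605 km = 1.461×10⁷ m.
Vis-viva: v² = μ(2/r − 1/a) = 5.621×10¹² × (7.549×10⁻⁸ − 6.847×10⁻⁸) = 3.946×10⁴ m²/s².
v = 198.6 m/s.

v ≈ 199 m/s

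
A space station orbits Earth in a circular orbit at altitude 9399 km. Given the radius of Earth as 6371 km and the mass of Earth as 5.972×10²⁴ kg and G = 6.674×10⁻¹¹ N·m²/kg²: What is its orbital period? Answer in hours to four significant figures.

μ = GM = 6.674×10⁻¹¹ × 5.972×10²⁴ = 3.986×10¹⁴ m³/s².
r = 6371 + 9399 = 15770 km = 1.5770×10⁷ m.
Kepler's third law: T = 2π√(r³/μ) = 2π√((1.577×10⁷)³ / 3.986×10¹⁴).
r³/μ = 9.840×10⁶ s², so T = 2π × 3.137×10³ = 1.971×10⁴ s.
Converting: 1.971×10⁴ s ÷ 3600 = 5.475 hours.

T ≈ 5.475 hours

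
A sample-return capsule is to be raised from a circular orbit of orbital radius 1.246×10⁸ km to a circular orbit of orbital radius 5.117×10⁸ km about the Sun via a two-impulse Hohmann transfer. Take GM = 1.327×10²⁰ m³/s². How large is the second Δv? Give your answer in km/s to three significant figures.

r₁ = 1.246×10⁸ km = 1.246×10¹¹ m.
r₂ = 5.117×10⁸ km = 5.117×10¹¹ m.
Transfer ellipse a_t = (r₁ + r₂)/2 = 3.182×10¹¹ m.
At r₁: circular v_c1 = √(μ/r₁) = 32630 m/s; transfer-perihelion v_p = √[μ(2/r₁ − 1/a_t)] = 41390 m/s.
At r₂: circular v_c2 = √(μ/r₂) = 16100 m/s; transfer-aphelion v_a = √[μ(2/r₂ − 1/a_t)] = 10080 m/s.
Δv₂ = v_c2 − v_a = 6026 m/s.
= 6.026 km/s.

Δv ≈ 6.03 km/s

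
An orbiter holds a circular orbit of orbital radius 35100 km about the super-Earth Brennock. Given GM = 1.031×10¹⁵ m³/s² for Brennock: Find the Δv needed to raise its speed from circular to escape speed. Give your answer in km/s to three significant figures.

Δv ≈ 2.24 km/s

r = 35100 km = 3.510×10⁷ m.
Circular speed v_c = √(μ/r) = 5420 m/s.
Escape speed v_esc = √(2μ/r) = √2 × v_c = 7665 m/s.
Δv = v_esc − v_c = 2245 m/s = 2.245 km/s.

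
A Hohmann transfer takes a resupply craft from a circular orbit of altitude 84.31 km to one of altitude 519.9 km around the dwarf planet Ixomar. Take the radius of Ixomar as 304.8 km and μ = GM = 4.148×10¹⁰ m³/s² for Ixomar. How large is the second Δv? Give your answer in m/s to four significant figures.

r₁ = 304.8 + 84.31 = 389.11 km = 3.8911×10⁵ m.
r₂ = 304.8 + 519.9 = 824.70 km = 8.2470×10⁵ m.
Transfer ellipse a_t = (r₁ + r₂)/2 = 6.069×10⁵ m.
At r₁: circular v_c1 = √(μ/r₁) = 326.5 m/s; transfer-periapsis v_p = √[μ(2/r₁ − 1/a_t)] = 380.6 m/s.
At r₂: circular v_c2 = √(μ/r₂) = 224.3 m/s; transfer-apoapsis v_a = √[μ(2/r₂ − 1/a_t)] = 179.6 m/s.
Δv₂ = v_c2 − v_a = 44.69 m/s.

Δv ≈ 44.69 m/s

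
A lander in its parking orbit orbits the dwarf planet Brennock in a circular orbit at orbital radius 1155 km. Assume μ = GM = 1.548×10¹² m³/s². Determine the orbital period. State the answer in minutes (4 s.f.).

r = 1155 km = 1.155×10⁶ m.
Kepler's third law: T = 2π√(r³/μ) = 2π√((1.155×10⁶)³ / 1.548×10¹²).
r³/μ = 9.953×10⁵ s², so T = 2π × 9.977×10² = 6.269×10³ s.
Converting: 6.269×10³ s ÷ 60.00 = 104.5 minutes.

T ≈ 104.5 minutes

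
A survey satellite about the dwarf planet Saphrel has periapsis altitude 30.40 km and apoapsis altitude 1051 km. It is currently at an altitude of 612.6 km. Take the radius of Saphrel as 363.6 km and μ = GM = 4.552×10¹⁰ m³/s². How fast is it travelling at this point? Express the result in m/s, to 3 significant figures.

v ≈ 207 m/s

r_p = 363.6 + 30.40 = 394.00 km = 3.9400×10⁵ m.
r_a = 363.6 + 1051 = 1414.6 km = 1.4146×10⁶ m.
r = 363.6 + 612.6 = 976.20 km = 9.762×10⁵ m.
Semi-major axis a = (r_p + r_a)/2 = 904.30 km = 9.043×10⁵ m.
Vis-viva: v² = μ(2/r − 1/a) = 4.552×10¹⁰ × (2.049×10⁻⁶ − 1.106×10⁻⁶) = 4.292×10⁴ m²/s².
v = 207.2 m/s.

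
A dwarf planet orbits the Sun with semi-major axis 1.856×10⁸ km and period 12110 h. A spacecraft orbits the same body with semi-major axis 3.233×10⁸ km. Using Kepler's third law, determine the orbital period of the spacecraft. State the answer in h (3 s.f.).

Kepler's third law: T² ∝ a³, so T₂ = T₁ (a₂/a₁)^(3/2).
a₂/a₁ = 1.742, (a₂/a₁)^(3/2) = 2.299.
T₂ = 12110 × 2.299 = 27840 h.

T₂ ≈ 27800 h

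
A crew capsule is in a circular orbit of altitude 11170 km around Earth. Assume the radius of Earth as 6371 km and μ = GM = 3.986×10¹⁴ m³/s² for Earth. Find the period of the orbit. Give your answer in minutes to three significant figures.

r = 6371 + 11170 = 17541 km = 1.7541×10⁷ m.
Kepler's third law: T = 2π√(r³/μ) = 2π√((1.754×10⁷)³ / 3.986×10¹⁴).
r³/μ = 1.354×10⁷ s², so T = 2π × 3.680×10³ = 2.312×10⁴ s.
Converting: 2.312×10⁴ s ÷ 60.00 = 385.3 minutes.

T ≈ 385 minutes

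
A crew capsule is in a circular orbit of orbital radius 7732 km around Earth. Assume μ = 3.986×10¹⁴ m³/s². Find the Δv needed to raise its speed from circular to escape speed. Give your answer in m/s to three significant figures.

Δv ≈ 2970 m/s

r = 7732 km = 7.732×10⁶ m.
Circular speed v_c = √(μ/r) = 7180 m/s.
Escape speed v_esc = √(2μ/r) = √2 × v_c = 10150 m/s.
Δv = v_esc − v_c = 2974 m/s.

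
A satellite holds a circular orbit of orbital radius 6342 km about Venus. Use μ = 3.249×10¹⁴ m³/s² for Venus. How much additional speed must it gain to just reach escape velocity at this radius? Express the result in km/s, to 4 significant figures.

Δv ≈ 2.965 km/s

r = 6342 km = 6.342×10⁶ m.
Circular speed v_c = √(μ/r) = 7158 m/s.
Escape speed v_esc = √(2μ/r) = √2 × v_c = 10120 m/s.
Δv = v_esc − v_c = 2965 m/s = 2.965 km/s.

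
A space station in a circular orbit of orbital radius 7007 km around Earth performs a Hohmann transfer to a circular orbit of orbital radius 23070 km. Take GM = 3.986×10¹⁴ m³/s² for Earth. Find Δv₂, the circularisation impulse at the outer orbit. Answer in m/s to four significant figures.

r₁ = 7007 km = 7.007×10⁶ m.
r₂ = 23070 km = 2.307×10⁷ m.
Transfer ellipse a_t = (r₁ + r₂)/2 = 1.504×10⁷ m.
At r₁: circular v_c1 = √(μ/r₁) = 7542 m/s; transfer-perigee v_p = √[μ(2/r₁ − 1/a_t)] = 9342 m/s.
At r₂: circular v_c2 = √(μ/r₂) = 4157 m/s; transfer-apogee v_a = √[μ(2/r₂ − 1/a_t)] = 2837 m/s.
Δv₂ = v_c2 − v_a = 1319 m/s.

Δv ≈ 1319 m/s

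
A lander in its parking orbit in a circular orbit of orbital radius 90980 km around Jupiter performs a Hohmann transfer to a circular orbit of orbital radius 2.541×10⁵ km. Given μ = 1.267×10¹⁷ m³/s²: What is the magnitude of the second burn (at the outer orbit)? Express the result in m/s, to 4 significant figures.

Δv ≈ 6115 m/s

r₁ = 90980 km = 9.098×10⁷ m.
r₂ = 2.541×10⁵ km = 2.541×10⁸ m.
Transfer ellipse a_t = (r₁ + r₂)/2 = 1.725×10⁸ m.
At r₁: circular v_c1 = √(μ/r₁) = 37320 m/s; transfer-perijove v_p = √[μ(2/r₁ − 1/a_t)] = 45290 m/s.
At r₂: circular v_c2 = √(μ/r₂) = 22330 m/s; transfer-apojove v_a = √[μ(2/r₂ − 1/a_t)] = 16210 m/s.
Δv₂ = v_c2 − v_a = 6115 m/s.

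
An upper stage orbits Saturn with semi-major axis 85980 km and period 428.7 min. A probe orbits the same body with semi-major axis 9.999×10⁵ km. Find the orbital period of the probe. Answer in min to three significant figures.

Kepler's third law: T² ∝ a³, so T₂ = T₁ (a₂/a₁)^(3/2).
a₂/a₁ = 11.63, (a₂/a₁)^(3/2) = 39.66.
T₂ = 428.7 × 39.66 = 17000 min.

T₂ ≈ 17000 min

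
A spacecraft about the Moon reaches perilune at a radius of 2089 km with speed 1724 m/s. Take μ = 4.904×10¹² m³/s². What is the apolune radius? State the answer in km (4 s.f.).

apolune radius ≈ 3604 km

r_p = 2.089×10⁶ m.
Specific energy ε = v²/2 − μ/r = -8.614×10⁵ J/kg, so a = −μ/(2ε) = 2.846×10⁶ m.
The apsides satisfy r_p + r_a = 2a, so the apolune radius is 2a − r_p = 3.604×10⁶ m = 3603.7 km.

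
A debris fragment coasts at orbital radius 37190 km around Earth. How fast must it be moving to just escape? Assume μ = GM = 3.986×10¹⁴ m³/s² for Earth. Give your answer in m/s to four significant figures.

r = 37190 km = 3.719×10⁷ m.
Escape speed v_esc = √(2μ/r) = √(2 × 3.986×10¹⁴ / 3.719×10⁷) = √(2.144×10⁷) = 4630 m/s.

v_esc ≈ 4630 m/s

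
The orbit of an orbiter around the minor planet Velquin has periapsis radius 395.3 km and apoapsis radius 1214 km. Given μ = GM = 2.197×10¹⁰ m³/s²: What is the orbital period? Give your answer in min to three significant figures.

T ≈ 510 min

Semi-major axis a = (r_p + r_a)/2 = (395.30 + 1214.0)/2 = 804.65 km = 8.046×10⁵ m.
By Kepler's third law T = 2π√(a³/μ) = 2π × 4.870×10³ = 3.060×10⁴ s.
= 509.9 min.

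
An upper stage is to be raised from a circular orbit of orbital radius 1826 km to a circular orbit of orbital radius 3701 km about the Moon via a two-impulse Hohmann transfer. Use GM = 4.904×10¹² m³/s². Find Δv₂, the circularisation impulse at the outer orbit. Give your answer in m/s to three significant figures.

r₁ = 1826 km = 1.826×10⁶ m.
r₂ = 3701 km = 3.701×10⁶ m.
Transfer ellipse a_t = (r₁ + r₂)/2 = 2.764×10⁶ m.
At r₁: circular v_c1 = √(μ/r₁) = 1639 m/s; transfer-perilune v_p = √[μ(2/r₁ − 1/a_t)] = 1897 m/s.
At r₂: circular v_c2 = √(μ/r₂) = 1151 m/s; transfer-apolune v_a = √[μ(2/r₂ − 1/a_t)] = 935.7 m/s.
Δv₂ = v_c2 − v_a = 215.4 m/s.

Δv ≈ 215 m/s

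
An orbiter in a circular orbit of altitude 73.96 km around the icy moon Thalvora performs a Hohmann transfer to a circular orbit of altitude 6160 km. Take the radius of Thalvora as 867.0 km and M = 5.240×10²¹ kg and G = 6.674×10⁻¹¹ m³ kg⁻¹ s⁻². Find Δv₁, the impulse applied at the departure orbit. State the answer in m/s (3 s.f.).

Δv ≈ 200 m/s

μ = GM = 6.674×10⁻¹¹ × 5.240×10²¹ = 3.497×10¹¹ m³/s².
r₁ = 867.0 + 73.96 = 940.96 km = 9.4096×10⁵ m.
r₂ = 867.0 + 6160 = 7027.0 km = 7.0270×10⁶ m.
Transfer ellipse a_t = (r₁ + r₂)/2 = 3.984×10⁶ m.
At r₁: circular v_c1 = √(μ/r₁) = 609.6 m/s; transfer-periapsis v_p = √[μ(2/r₁ − 1/a_t)] = 809.7 m/s.
Δv₁ = v_p − v_c1 = 200.0 m/s.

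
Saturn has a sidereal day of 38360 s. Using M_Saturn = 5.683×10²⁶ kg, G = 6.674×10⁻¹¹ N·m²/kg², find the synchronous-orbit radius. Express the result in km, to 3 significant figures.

μ = GM = 6.674×10⁻¹¹ × 5.683×10²⁶ = 3.793×10¹⁶ m³/s².
A synchronous orbit has period T, so by Kepler's third law a = (μT²/4π²)^(1/3).
μT²/4π² = 3.793×10¹⁶ × (3.836×10⁴)² / 39.48 = 1.414×10²⁴ m³.
a = 1.122×10⁸ m = 1.1223×10⁵ km.

r_sync ≈ 1.12×10⁵ km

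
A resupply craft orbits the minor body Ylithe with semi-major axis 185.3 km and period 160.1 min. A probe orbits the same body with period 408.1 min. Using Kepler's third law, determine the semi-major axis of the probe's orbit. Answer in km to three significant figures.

a₂ ≈ 346 km

Kepler's third law: a³ ∝ T², so a₂ = a₁ (T₂/T₁)^(2/3).
T₂/T₁ = 2.549, (T₂/T₁)^(2/3) = 1.866.
a₂ = 185.3 × 1.866 = 345.8 km.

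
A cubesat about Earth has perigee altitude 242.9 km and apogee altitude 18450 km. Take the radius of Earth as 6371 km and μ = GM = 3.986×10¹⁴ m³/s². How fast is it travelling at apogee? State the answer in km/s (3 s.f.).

v ≈ 2.60 km/s

r_p = 6371 + 242.9 = 6613.9 km = 6.6139×10⁶ m.
r_a = 6371 + 18450 = 24821 km = 2.4821×10⁷ m.
Semi-major axis a = (r_p + r_a)/2 = 15717 km = 1.572×10⁷ m.
Vis-viva: v² = μ(2/r − 1/a) = 3.986×10¹⁴ × (8.058×10⁻⁸ − 6.362×10⁻⁸) = 6.758×10⁶ m²/s².
v = 2600 m/s = 2.600 km/s.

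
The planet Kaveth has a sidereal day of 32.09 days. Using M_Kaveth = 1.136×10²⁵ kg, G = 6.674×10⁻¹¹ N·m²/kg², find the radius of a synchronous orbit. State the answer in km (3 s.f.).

μ = GM = 6.674×10⁻¹¹ × 1.136×10²⁵ = 7.582×10¹⁴ m³/s².
T = 32.09 days = 2.773×10⁶ s.
A synchronous orbit has period T, so by Kepler's third law a = (μT²/4π²)^(1/3).
μT²/4π² = 7.582×10¹⁴ × (2.773×10⁶)² / 39.48 = 1.476×10²⁶ m³.
a = 5.285×10⁸ m = 5.2851×10⁵ km.

r_sync ≈ 5.29×10⁵ km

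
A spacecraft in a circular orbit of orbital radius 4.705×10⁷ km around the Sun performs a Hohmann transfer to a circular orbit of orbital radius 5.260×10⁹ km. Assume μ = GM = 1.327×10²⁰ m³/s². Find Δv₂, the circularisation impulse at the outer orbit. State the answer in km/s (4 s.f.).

r₁ = 4.705×10⁷ km = 4.705×10¹⁰ m.
r₂ = 5.260×10⁹ km = 5.260×10¹² m.
Transfer ellipse a_t = (r₁ + r₂)/2 = 2.654×10¹² m.
At r₁: circular v_c1 = √(μ/r₁) = 53110 m/s; transfer-perihelion v_p = √[μ(2/r₁ − 1/a_t)] = 74770 m/s.
At r₂: circular v_c2 = √(μ/r₂) = 5023 m/s; transfer-aphelion v_a = √[μ(2/r₂ − 1/a_t)] = 668.8 m/s.
Δv₂ = v_c2 − v_a = 4354 m/s.
= 4.354 km/s.

Δv ≈ 4.354 km/s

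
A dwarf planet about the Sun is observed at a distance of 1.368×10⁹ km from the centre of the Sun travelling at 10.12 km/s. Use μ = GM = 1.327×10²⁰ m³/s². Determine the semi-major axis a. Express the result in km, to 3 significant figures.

a ≈ 1.45×10⁹ km

r = 1.368×10¹² m.
Specific orbital energy ε = v²/2 − μ/r = (10120)²/2 − 1.327×10²⁰/1.368×10¹² = -4.580×10⁷ J/kg.
Since ε = −μ/(2a), a = −μ/(2ε) = 1.449×10¹² m = 1.4488×10⁹ km.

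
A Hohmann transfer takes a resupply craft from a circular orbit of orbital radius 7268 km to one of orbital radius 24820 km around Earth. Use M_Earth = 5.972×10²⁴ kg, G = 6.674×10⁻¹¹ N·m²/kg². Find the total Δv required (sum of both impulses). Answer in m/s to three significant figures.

Δv_total ≈ 3120 m/s

μ = GM = 6.674×10⁻¹¹ × 5.972×10²⁴ = 3.986×10¹⁴ m³/s².
r₁ = 7268 km = 7.268×10⁶ m.
r₂ = 24820 km = 2.482×10⁷ m.
Transfer ellipse a_t = (r₁ + r₂)/2 = 1.604×10⁷ m.
At r₁: circular v_c1 = √(μ/r₁) = 7405 m/s; transfer-perigee v_p = √[μ(2/r₁ − 1/a_t)] = 9211 m/s.
Δv₁ = v_p − v_c1 = 1805 m/s.
At r₂: circular v_c2 = √(μ/r₂) = 4007 m/s; transfer-apogee v_a = √[μ(2/r₂ − 1/a_t)] = 2697 m/s.
Δv₂ = v_c2 − v_a = 1310 m/s.
Total Δv = Δv₁ + Δv₂ = 3115 m/s.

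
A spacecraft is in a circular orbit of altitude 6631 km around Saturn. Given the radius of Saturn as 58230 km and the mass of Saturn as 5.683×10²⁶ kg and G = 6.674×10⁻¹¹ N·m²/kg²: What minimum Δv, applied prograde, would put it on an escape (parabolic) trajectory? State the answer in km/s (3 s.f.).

μ = GM = 6.674×10⁻¹¹ × 5.683×10²⁶ = 3.793×10¹⁶ m³/s².
r = 58230 + 6631 = 64861 km = 6.4861×10⁷ m.
Circular speed v_c = √(μ/r) = 24180 m/s.
Escape speed v_esc = √(2μ/r) = √2 × v_c = 34200 m/s.
Δv = v_esc − v_c = 10020 m/s = 10.02 km/s.

Δv ≈ 10.0 km/s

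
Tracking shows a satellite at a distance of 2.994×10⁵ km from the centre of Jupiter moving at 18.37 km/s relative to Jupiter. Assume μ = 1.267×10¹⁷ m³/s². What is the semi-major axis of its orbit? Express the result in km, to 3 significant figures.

r = 2.994×10⁸ m.
Vis-viva rearranged: 1/a = 2/r − v²/μ = 6.680×10⁻⁹ − 2.663×10⁻⁹ = 4.017×10⁻⁹ m⁻¹.
a = 2.490×10⁸ m = 2.4897×10⁵ km.

a ≈ 2.49×10⁵ km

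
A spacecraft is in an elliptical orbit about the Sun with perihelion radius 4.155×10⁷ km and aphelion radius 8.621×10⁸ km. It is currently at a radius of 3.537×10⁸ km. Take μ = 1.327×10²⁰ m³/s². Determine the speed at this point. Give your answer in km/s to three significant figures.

Semi-major axis a = (r_p + r_a)/2 = 4.5182×10⁸ km = 4.518×10¹¹ m.
Vis-viva: v² = μ(2/r − 1/a) = 1.327×10²⁰ × (5.655×10⁻¹² − 2.213×10⁻¹²) = 4.567×10⁸ m²/s².
v = 21370 m/s = 21.37 km/s.

v ≈ 21.4 km/s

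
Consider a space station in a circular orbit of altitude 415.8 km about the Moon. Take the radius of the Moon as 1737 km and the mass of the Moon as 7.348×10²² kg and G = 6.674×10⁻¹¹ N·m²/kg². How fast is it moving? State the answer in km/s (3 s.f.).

v ≈ 1.51 km/s

μ = GM = 6.674×10⁻¹¹ × 7.348×10²² = 4.904×10¹² m³/s².
r = 1737 + 415.8 = 2152.8 km = 2.1528×10⁶ m.
For a circular orbit v = √(μ/r) = √(4.904×10¹² / 2.153×10⁶) = √(2.278×10⁶) = 1509 m/s.
That is 1.509 km/s.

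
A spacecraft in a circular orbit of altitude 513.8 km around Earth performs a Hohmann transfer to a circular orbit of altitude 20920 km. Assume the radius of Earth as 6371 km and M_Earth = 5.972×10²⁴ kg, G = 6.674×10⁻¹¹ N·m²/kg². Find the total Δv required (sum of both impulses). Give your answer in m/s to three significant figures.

μ = GM = 6.674×10⁻¹¹ × 5.972×10²⁴ = 3.986×10¹⁴ m³/s².
r₁ = 6371 + 513.8 = 6884.8 km = 6.8848×10⁶ m.
r₂ = 6371 + 20920 = 27291 km = 2.7291×10⁷ m.
Transfer ellipse a_t = (r₁ + r₂)/2 = 1.709×10⁷ m.
At r₁: circular v_c1 = √(μ/r₁) = 7609 m/s; transfer-perigee v_p = √[μ(2/r₁ − 1/a_t)] = 9616 m/s.
Δv₁ = v_p − v_c1 = 2007 m/s.
At r₂: circular v_c2 = √(μ/r₂) = 3822 m/s; transfer-apogee v_a = √[μ(2/r₂ − 1/a_t)] = 2426 m/s.
Δv₂ = v_c2 − v_a = 1396 m/s.
Total Δv = Δv₁ + Δv₂ = 3403 m/s.

Δv_total ≈ 3400 m/s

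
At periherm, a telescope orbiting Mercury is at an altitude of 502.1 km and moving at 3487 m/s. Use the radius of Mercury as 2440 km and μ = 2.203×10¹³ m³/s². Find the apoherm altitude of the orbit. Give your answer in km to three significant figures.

r_p = 2440 + 502.1 = 2942.1 km = 2.942×10⁶ m.
Specific energy ε = v²/2 − μ/r = -1.408×10⁶ J/kg, so a = −μ/(2ε) = 7.822×10⁶ m.
The apsides satisfy r_p + r_a = 2a, so the apoherm radius is 2a − r_p = 1.270×10⁷ m = 12701 km.
Apoherm altitude = 12701 − 2440 = 10261 km.

apoherm altitude ≈ 10300 km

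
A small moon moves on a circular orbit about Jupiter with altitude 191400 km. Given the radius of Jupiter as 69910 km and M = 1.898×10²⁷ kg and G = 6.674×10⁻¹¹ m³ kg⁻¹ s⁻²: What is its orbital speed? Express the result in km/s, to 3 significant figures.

μ = GM = 6.674×10⁻¹¹ × 1.898×10²⁷ = 1.267×10¹⁷ m³/s².
r = 69910 + 191400 = 261310 km = 2.6131×10⁸ m.
For a circular orbit v = √(μ/r) = √(1.267×10¹⁷ / 2.613×10⁸) = √(4.848×10⁸) = 22020 m/s.
That is 22.02 km/s.

v ≈ 22.0 km/s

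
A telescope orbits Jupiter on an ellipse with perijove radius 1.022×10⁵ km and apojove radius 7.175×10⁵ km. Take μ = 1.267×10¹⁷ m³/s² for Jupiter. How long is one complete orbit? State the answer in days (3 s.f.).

T ≈ 1.70 days

Semi-major axis a = (r_p + r_a)/2 = (1.0220×10⁵ + 7.1750×10⁵)/2 = 4.0985×10⁵ km = 4.098×10⁸ m.
By Kepler's third law T = 2π√(a³/μ) = 2π × 2.331×10⁴ = 1.465×10⁵ s.
= 1.695 days.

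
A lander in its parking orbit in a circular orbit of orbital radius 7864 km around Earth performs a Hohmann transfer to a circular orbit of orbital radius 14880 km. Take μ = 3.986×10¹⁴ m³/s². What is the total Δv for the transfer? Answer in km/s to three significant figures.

r₁ = 7864 km = 7.864×10⁶ m.
r₂ = 14880 km = 1.488×10⁷ m.
Transfer ellipse a_t = (r₁ + r₂)/2 = 1.137×10⁷ m.
At r₁: circular v_c1 = √(μ/r₁) = 7119 m/s; transfer-perigee v_p = √[μ(2/r₁ − 1/a_t)] = 8144 m/s.
Δv₁ = v_p − v_c1 = 1024 m/s.
At r₂: circular v_c2 = √(μ/r₂) = 5176 m/s; transfer-apogee v_a = √[μ(2/r₂ − 1/a_t)] = 4304 m/s.
Δv₂ = v_c2 − v_a = 871.7 m/s.
Total Δv = Δv₁ + Δv₂ = 1896 m/s = 1.896 km/s.

Δv_total ≈ 1.90 km/s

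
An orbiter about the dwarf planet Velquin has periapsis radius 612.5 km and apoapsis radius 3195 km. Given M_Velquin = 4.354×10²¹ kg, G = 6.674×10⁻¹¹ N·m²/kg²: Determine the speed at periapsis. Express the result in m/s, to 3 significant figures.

μ = GM = 6.674×10⁻¹¹ × 4.354×10²¹ = 2.906×10¹¹ m³/s².
Semi-major axis a = (r_p + r_a)/2 = 1903.8 km = 1.904×10⁶ m.
Vis-viva: v² = μ(2/r − 1/a) = 2.906×10¹¹ × (3.265×10⁻⁶ − 5.253×10⁻⁷) = 7.962×10⁵ m²/s².
v = 892.3 m/s.

v ≈ 892 m/s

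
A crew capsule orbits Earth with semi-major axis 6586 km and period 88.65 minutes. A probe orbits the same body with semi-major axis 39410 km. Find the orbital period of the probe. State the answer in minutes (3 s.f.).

T₂ ≈ 1300 minutes

Kepler's third law: T² ∝ a³, so T₂ = T₁ (a₂/a₁)^(3/2).
a₂/a₁ = 5.984, (a₂/a₁)^(3/2) = 14.64.
T₂ = 88.65 × 14.64 = 1298 minutes.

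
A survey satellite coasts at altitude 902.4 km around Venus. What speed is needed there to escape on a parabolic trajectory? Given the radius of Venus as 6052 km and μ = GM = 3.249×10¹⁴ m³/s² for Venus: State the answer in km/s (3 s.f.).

v_esc ≈ 9.67 km/s

r = 6052 + 902.4 = 6954.4 km = 6.9544×10⁶ m.
Escape speed v_esc = √(2μ/r) = √(2 × 3.249×10¹⁴ / 6.954×10⁶) = √(9.344×10⁷) = 9666 m/s.
= 9.666 km/s.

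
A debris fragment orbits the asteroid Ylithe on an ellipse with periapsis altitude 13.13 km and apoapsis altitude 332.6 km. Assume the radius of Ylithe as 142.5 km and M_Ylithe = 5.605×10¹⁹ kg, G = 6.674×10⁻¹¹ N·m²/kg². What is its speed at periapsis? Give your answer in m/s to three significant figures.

v ≈ 190 m/s

μ = GM = 6.674×10⁻¹¹ × 5.605×10¹⁹ = 3.741×10⁹ m³/s².
r_p = 142.5 + 13.13 = 155.63 km = 1.5563×10⁵ m.
r_a = 142.5 + 332.6 = 475.10 km = 4.7510×10⁵ m.
Semi-major axis a = (r_p + r_a)/2 = 315.37 km = 3.154×10⁵ m.
Vis-viva: v² = μ(2/r − 1/a) = 3.741×10⁹ × (1.285×10⁻⁵ − 3.171×10⁻⁶) = 3.621×10⁴ m²/s².
v = 190.3 m/s.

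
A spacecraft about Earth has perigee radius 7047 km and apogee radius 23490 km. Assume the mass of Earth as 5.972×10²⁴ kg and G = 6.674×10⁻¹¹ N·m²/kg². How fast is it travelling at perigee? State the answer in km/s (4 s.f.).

v ≈ 9.328 km/s

μ = GM = 6.674×10⁻¹¹ × 5.972×10²⁴ = 3.986×10¹⁴ m³/s².
Semi-major axis a = (r_p + r_a)/2 = 15268 km = 1.527×10⁷ m.
Vis-viva: v² = μ(2/r − 1/a) = 3.986×10¹⁴ × (2.838×10⁻⁷ − 6.549×10⁻⁸) = 8.701×10⁷ m²/s².
v = 9328 m/s = 9.328 km/s.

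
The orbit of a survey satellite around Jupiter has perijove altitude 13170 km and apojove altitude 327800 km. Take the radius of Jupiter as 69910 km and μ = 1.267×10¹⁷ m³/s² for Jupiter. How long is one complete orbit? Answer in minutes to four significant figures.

T ≈ 1097 minutes

r_p = 69910 + 13170 = 83080 km = 8.3080×10⁷ m.
r_a = 69910 + 327800 = 397710 km = 3.9771×10⁸ m.
Semi-major axis a = (r_p + r_a)/2 = (83080 + 3.9771×10⁵)/2 = 2.4040×10⁵ km = 2.404×10⁸ m.
By Kepler's third law T = 2π√(a³/μ) = 2π × 1.047×10⁴ = 6.579×10⁴ s.
= 1097 minutes.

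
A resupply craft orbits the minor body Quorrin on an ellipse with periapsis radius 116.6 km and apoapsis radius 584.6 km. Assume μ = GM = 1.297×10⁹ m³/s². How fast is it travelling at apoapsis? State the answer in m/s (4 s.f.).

Semi-major axis a = (r_p + r_a)/2 = 350.60 km = 3.506×10⁵ m.
Vis-viva: v² = μ(2/r − 1/a) = 1.297×10⁹ × (3.421×10⁻⁶ − 2.852×10⁻⁶) = 7.378×10² m²/s².
v = 27.16 m/s.

v ≈ 27.16 m/s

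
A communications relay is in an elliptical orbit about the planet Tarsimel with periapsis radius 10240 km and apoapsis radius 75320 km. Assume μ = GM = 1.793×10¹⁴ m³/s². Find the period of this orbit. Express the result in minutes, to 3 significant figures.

T ≈ 2190 minutes

Semi-major axis a = (r_p + r_a)/2 = (10240 + 75320)/2 = 42780 km = 4.278×10⁷ m.
By Kepler's third law T = 2π√(a³/μ) = 2π × 2.090×10⁴ = 1.313×10⁵ s.
= 2188 minutes.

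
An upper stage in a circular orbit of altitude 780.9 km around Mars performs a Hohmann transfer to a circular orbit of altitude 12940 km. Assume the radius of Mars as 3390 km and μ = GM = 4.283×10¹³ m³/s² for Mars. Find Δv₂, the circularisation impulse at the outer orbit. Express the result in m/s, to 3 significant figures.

Δv ≈ 586 m/s

r₁ = 3390 + 780.9 = 4170.9 km = 4.1709×10⁶ m.
r₂ = 3390 + 12940 = 16330 km = 1.6330×10⁷ m.
Transfer ellipse a_t = (r₁ + r₂)/2 = 1.025×10⁷ m.
At r₁: circular v_c1 = √(μ/r₁) = 3204 m/s; transfer-periapsis v_p = √[μ(2/r₁ − 1/a_t)] = 4045 m/s.
At r₂: circular v_c2 = √(μ/r₂) = 1619 m/s; transfer-apoapsis v_a = √[μ(2/r₂ − 1/a_t)] = 1033 m/s.
Δv₂ = v_c2 − v_a = 586.4 m/s.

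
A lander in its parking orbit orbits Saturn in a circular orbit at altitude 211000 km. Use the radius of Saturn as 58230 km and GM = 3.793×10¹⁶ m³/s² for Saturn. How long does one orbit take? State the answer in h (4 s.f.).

r = 58230 + 211000 = 269230 km = 2.6923×10⁸ m.
Kepler's third law: T = 2π√(r³/μ) = 2π√((2.692×10⁸)³ / 3.793×10¹⁶).
r³/μ = 5.145×10⁸ s², so T = 2π × 2.268×10⁴ = 1.425×10⁵ s.
Converting: 1.425×10⁵ s ÷ 3600 = 39.59 h.

T ≈ 39.59 h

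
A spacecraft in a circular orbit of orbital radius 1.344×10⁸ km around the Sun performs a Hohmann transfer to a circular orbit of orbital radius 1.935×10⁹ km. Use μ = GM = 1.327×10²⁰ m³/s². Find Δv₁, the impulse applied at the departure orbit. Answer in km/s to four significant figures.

Δv ≈ 11.55 km/s

r₁ = 1.344×10⁸ km = 1.344×10¹¹ m.
r₂ = 1.935×10⁹ km = 1.935×10¹² m.
Transfer ellipse a_t = (r₁ + r₂)/2 = 1.035×10¹² m.
At r₁: circular v_c1 = √(μ/r₁) = 31420 m/s; transfer-perihelion v_p = √[μ(2/r₁ − 1/a_t)] = 42970 m/s.
Δv₁ = v_p − v_c1 = 11550 m/s.
= 11.55 km/s.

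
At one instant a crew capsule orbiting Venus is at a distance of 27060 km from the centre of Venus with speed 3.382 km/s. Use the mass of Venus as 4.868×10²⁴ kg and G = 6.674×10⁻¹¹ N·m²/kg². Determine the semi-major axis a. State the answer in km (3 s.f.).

μ = GM = 6.674×10⁻¹¹ × 4.868×10²⁴ = 3.249×10¹⁴ m³/s².
r = 2.706×10⁷ m.
Vis-viva rearranged: 1/a = 2/r − v²/μ = 7.391×10⁻⁸ − 3.521×10⁻⁸ = 3.870×10⁻⁸ m⁻¹.
a = 2.584×10⁷ m = 25837 km.

a ≈ 25800 km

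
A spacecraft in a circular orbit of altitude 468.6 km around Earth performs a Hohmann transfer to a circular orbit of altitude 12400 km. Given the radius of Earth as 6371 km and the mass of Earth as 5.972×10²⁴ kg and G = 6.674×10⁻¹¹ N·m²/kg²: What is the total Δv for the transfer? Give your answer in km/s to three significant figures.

Δv_total ≈ 2.85 km/s

μ = GM = 6.674×10⁻¹¹ × 5.972×10²⁴ = 3.986×10¹⁴ m³/s².
r₁ = 6371 + 468.6 = 6839.6 km = 6.8396×10⁶ m.
r₂ = 6371 + 12400 = 18771 km = 1.8771×10⁷ m.
Transfer ellipse a_t = (r₁ + r₂)/2 = 1.281×10⁷ m.
At r₁: circular v_c1 = √(μ/r₁) = 7634 m/s; transfer-perigee v_p = √[μ(2/r₁ − 1/a_t)] = 9242 m/s.
Δv₁ = v_p − v_c1 = 1609 m/s.
At r₂: circular v_c2 = √(μ/r₂) = 4608 m/s; transfer-apogee v_a = √[μ(2/r₂ − 1/a_t)] = 3368 m/s.
Δv₂ = v_c2 − v_a = 1240 m/s.
Total Δv = Δv₁ + Δv₂ = 2849 m/s = 2.849 km/s.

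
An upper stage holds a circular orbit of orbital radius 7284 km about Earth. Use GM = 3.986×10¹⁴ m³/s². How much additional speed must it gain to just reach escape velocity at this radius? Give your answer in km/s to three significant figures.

r = 7284 km = 7.284×10⁶ m.
Circular speed v_c = √(μ/r) = 7397 m/s.
Escape speed v_esc = √(2μ/r) = √2 × v_c = 10460 m/s.
Δv = v_esc − v_c = 3064 m/s = 3.064 km/s.

Δv ≈ 3.06 km/s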